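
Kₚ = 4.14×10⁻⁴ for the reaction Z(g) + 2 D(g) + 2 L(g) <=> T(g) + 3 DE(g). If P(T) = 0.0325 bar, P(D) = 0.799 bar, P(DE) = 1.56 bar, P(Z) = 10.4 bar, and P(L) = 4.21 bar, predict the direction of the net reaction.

reverse (toward reactants)

Qₚ = P(T)·P(DE)³ / (P(Z)·P(D)²·P(L)²) = (0.0325)·(1.56)³ / ((10.4)·(0.799)²·(4.21)²) = 0.00105
Qₚ = 0.00105 > Kₚ = 4.14×10⁻⁴, so the reverse reaction proceeds.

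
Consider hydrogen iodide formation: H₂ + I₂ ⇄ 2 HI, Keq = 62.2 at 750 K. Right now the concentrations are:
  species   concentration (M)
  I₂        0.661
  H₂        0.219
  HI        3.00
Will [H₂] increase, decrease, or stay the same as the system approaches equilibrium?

Q = [HI]² / ([H₂]·[I₂]) = (3.00)² / ((0.219)·(0.661)) = 62.2
Q = 62.2 = Keq; the system is at equilibrium.

stay the same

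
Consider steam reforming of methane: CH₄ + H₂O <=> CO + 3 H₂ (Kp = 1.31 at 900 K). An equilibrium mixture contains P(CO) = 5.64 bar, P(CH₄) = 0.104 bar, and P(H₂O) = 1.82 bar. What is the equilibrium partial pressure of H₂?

P(H₂) = 0.353 bar

At equilibrium, Kp = P(CO)·P(H₂)³ / (P(CH₄)·P(H₂O)) = 1.31.
(5.64)·(P(H₂))³ / ((0.104)·(1.82)) = 1.31
P(H₂)³ = 0.0440 ⇒ P(H₂) = 0.353 bar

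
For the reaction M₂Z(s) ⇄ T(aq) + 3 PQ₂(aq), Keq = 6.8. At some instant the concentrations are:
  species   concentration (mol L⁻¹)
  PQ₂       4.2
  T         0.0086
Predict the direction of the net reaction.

(M₂Z is a pure solid — omitted from Q.)
Q = [T]·[PQ₂]³ = (0.0086)·(4.2)³ = 0.64
Q = 0.64 < Keq = 6.8, so the forward reaction proceeds.

forward (toward products)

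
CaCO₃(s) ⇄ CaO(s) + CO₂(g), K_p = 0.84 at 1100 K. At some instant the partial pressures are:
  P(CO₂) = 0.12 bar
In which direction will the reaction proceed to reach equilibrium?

(CaCO₃, CaO are pure solids — omitted from Q_p.)
Q_p = P(CO₂) = 0.12
Q_p = 0.12 < K_p = 0.84, so the forward reaction proceeds.

to the right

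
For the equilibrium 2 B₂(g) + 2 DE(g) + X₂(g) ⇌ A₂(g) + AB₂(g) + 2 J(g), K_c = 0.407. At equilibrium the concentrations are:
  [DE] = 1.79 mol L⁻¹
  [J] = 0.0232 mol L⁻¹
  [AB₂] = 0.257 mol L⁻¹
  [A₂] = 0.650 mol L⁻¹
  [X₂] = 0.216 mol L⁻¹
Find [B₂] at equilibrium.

[B₂] = 0.0179 mol L⁻¹

At equilibrium, K_c = [A₂]·[AB₂]·[J]² / ([B₂]²·[DE]²·[X₂]) = 0.407.
(0.650)·(0.257)·(0.0232)² / (([B₂])²·(1.79)²·(0.216)) = 0.407
[B₂]² = 3.19e-4 ⇒ [B₂] = 0.0179 mol L⁻¹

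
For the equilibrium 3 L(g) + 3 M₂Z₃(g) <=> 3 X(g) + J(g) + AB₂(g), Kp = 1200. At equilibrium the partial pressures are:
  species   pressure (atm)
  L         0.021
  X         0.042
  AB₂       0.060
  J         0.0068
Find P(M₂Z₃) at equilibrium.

At equilibrium, Kp = P(X)³·P(J)·P(AB₂) / (P(L)³·P(M₂Z₃)³) = 1200.
(0.042)³·(0.0068)·(0.060) / ((0.021)³·(P(M₂Z₃))³) = 1200
P(M₂Z₃)³ = 2.72×10⁻⁶ ⇒ P(M₂Z₃) = 0.014 atm

P(M₂Z₃) = 0.014 atm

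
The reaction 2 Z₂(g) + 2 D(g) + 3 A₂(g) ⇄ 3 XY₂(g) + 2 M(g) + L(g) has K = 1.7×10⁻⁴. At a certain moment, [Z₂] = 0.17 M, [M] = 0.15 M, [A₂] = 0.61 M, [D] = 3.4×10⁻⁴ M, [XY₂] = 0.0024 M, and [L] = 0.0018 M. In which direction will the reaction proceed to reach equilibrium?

Q = [XY₂]³·[M]²·[L] / ([Z₂]²·[D]²·[A₂]³) = (0.0024)³·(0.15)²·(0.0018) / ((0.17)²·(3.4×10⁻⁴)²·(0.61)³) = 7.4×10⁻⁴
Q = 7.4×10⁻⁴ > K = 1.7×10⁻⁴, so the reverse reaction proceeds.

reverse (toward reactants)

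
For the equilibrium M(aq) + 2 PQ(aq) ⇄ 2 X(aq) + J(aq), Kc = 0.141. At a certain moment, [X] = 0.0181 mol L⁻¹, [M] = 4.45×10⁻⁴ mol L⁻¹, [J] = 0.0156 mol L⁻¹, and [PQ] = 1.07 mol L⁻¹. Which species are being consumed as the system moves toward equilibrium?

Qc = [X]²·[J] / ([M]·[PQ]²) = (0.0181)²·(0.0156) / ((4.45×10⁻⁴)·(1.07)²) = 0.0100
Qc = 0.0100 < Kc = 0.141: net forward reaction.

M, PQ (reactants)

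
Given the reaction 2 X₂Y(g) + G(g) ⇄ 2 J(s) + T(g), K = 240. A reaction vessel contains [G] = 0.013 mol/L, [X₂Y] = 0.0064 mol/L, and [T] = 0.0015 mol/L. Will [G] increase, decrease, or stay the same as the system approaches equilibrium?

increase

(J is a pure solid — omitted from Q.)
Q = [T] / ([X₂Y]²·[G]) = (0.0015) / ((0.0064)²·(0.013)) = 2800
Q = 2800 > K = 240: net reverse reaction.
G is a reactant, so it increases.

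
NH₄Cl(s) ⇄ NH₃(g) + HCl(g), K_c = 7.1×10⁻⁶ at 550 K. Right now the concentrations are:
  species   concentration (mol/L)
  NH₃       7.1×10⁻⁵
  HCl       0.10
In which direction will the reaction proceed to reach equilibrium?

neither direction; the system is at equilibrium

(NH₄Cl is a pure solid — omitted from Q_c.)
Q_c = [NH₃]·[HCl] = (7.1×10⁻⁵)·(0.10) = 7.1×10⁻⁶
Q_c = 7.1×10⁻⁶ = K_c, so the system is already at equilibrium.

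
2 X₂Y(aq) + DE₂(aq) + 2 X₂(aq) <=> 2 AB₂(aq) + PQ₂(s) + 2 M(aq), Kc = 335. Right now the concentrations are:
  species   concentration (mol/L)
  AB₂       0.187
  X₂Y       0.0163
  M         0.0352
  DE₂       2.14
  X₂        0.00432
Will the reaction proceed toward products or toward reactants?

toward reactants

(PQ₂ is a pure solid — omitted from Qc.)
Qc = [AB₂]²·[M]² / ([X₂Y]²·[DE₂]·[X₂]²) = (0.187)²·(0.0352)² / ((0.0163)²·(2.14)·(0.00432)²) = 4080
Qc = 4080 > Kc = 335, so the reverse reaction proceeds.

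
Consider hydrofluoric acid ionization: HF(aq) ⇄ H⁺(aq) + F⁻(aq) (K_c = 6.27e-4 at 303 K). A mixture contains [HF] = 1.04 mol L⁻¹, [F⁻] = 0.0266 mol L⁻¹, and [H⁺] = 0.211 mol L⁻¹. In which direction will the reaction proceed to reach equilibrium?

Q_c = [H⁺]·[F⁻] / [HF] = (0.211)·(0.0266) / (1.04) = 0.00540
Q_c = 0.00540 > K_c = 6.27e-4, so the reverse reaction proceeds.

toward reactants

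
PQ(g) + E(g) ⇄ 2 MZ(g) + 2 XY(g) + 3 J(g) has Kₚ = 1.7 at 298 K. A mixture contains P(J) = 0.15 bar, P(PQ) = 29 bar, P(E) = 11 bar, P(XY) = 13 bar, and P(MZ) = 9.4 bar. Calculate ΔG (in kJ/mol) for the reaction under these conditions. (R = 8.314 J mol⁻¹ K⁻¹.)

Qₚ = P(MZ)²·P(XY)²·P(J)³ / (P(PQ)·P(E)) = (9.4)²·(13)²·(0.15)³ / ((29)·(11)) = 0.158
ΔG = RT ln(Qₚ/Kₚ) = (8.314 J mol⁻¹ K⁻¹)(298 K) × ln(0.158/1.7)
   = (2.478 kJ/mol)(-2.376) = -5.89 kJ/mol
ΔG < 0, so the forward reaction is spontaneous (proceeds forward).

ΔG = -5.89 kJ/mol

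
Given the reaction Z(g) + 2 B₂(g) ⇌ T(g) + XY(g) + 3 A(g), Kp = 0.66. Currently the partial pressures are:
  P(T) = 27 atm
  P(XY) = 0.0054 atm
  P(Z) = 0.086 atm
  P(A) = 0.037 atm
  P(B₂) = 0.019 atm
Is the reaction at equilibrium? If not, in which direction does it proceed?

Qp = P(T)·P(XY)·P(A)³ / (P(Z)·P(B₂)²) = (27)·(0.0054)·(0.037)³ / ((0.086)·(0.019)²) = 0.24
Qp = 0.24 < Kp = 0.66, so the forward reaction proceeds.

to the right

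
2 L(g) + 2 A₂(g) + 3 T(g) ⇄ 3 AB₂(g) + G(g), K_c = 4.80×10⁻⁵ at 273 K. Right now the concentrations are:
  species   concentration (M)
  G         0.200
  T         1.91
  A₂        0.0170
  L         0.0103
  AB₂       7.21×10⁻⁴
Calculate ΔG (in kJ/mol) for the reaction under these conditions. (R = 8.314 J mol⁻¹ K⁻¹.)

ΔG = 4.52 kJ/mol

Q_c = [AB₂]³·[G] / ([L]²·[A₂]²·[T]³) = (7.21×10⁻⁴)³·(0.200) / ((0.0103)²·(0.0170)²·(1.91)³) = 3.51×10⁻⁴
ΔG = RT ln(Q_c/K_c) = (8.314 J mol⁻¹ K⁻¹)(273 K) × ln(3.51×10⁻⁴/4.80×10⁻⁵)
   = (2.270 kJ/mol)(1.990) = 4.52 kJ/mol
ΔG > 0, so the forward reaction is non-spontaneous (proceeds in reverse).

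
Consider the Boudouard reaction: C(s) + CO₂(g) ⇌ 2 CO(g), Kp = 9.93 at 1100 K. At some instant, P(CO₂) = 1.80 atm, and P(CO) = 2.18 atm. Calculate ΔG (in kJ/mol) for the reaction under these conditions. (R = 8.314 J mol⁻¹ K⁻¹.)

ΔG = -12.1 kJ/mol

(C is a pure solid — omitted from Qp.)
Qp = P(CO)² / P(CO₂) = (2.18)² / (1.80) = 2.64
ΔG = RT ln(Qp/Kp) = (8.314 J mol⁻¹ K⁻¹)(1100 K) × ln(2.64/9.93)
   = (9.145 kJ/mol)(-1.325) = -12.1 kJ/mol
ΔG < 0, so the forward reaction is spontaneous (proceeds forward).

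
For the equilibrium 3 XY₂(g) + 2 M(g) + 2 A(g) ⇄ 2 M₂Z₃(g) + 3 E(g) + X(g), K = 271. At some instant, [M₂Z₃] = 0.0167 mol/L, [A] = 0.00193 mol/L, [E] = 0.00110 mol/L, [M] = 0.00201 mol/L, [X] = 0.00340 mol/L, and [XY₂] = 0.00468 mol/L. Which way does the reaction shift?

Q = [M₂Z₃]²·[E]³·[X] / ([XY₂]³·[M]²·[A]²) = (0.0167)²·(0.00110)³·(0.00340) / ((0.00468)³·(0.00201)²·(0.00193)²) = 818
Q = 818 > K = 271, so the reverse reaction proceeds.

reverse (toward reactants)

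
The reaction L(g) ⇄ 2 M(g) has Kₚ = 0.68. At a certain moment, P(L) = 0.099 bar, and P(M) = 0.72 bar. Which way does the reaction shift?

Qₚ = P(M)² / P(L) = (0.72)² / (0.099) = 5.2
Qₚ = 5.2 > Kₚ = 0.68, so the reverse reaction proceeds.

in the reverse direction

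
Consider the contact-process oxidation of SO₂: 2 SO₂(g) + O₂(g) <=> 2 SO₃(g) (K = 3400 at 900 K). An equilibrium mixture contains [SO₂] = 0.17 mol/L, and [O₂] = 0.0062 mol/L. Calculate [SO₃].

[SO₃] = 0.78 mol/L

At equilibrium, K = [SO₃]² / ([SO₂]²·[O₂]) = 3400.
([SO₃])² / ((0.17)²·(0.0062)) = 3400
[SO₃]² = 0.609 ⇒ [SO₃] = 0.78 mol/L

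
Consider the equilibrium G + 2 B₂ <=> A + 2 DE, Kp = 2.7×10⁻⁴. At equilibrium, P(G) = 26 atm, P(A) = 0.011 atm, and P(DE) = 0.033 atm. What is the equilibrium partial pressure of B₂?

P(B₂) = 0.041 atm

At equilibrium, Kp = P(A)·P(DE)² / (P(G)·P(B₂)²) = 2.7×10⁻⁴.
(0.011)·(0.033)² / ((26)·(P(B₂))²) = 2.7×10⁻⁴
P(B₂)² = 0.00171 ⇒ P(B₂) = 0.041 atm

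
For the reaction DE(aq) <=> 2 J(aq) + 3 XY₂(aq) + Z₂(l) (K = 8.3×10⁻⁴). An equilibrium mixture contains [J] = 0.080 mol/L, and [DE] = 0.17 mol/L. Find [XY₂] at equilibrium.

[XY₂] = 0.28 mol/L

(Z₂ is a pure liquid — omitted from K.)
At equilibrium, K = [J]²·[XY₂]³ / [DE] = 8.3×10⁻⁴.
(0.080)²·([XY₂])³ / (0.17) = 8.3×10⁻⁴
[XY₂]³ = 0.0220 ⇒ [XY₂] = 0.28 mol/L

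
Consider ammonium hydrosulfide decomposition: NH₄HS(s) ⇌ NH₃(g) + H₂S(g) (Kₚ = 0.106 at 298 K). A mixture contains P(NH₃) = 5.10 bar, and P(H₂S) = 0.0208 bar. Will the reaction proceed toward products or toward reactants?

(NH₄HS is a pure solid — omitted from Qₚ.)
Qₚ = P(NH₃)·P(H₂S) = (5.10)·(0.0208) = 0.106
Qₚ = 0.106 = Kₚ, so the system is already at equilibrium.

at equilibrium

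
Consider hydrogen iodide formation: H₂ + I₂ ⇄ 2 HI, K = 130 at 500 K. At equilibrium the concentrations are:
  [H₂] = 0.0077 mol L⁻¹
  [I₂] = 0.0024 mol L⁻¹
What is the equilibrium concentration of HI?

At equilibrium, K = [HI]² / ([H₂]·[I₂]) = 130.
([HI])² / ((0.0077)·(0.0024)) = 130
[HI]² = 0.00240 ⇒ [HI] = 0.049 mol L⁻¹

[HI] = 0.049 mol L⁻¹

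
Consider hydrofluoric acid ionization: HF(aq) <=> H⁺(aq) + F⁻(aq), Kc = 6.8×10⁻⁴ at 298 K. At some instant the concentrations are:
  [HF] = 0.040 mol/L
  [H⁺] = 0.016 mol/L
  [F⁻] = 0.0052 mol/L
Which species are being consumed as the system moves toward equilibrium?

Qc = [H⁺]·[F⁻] / [HF] = (0.016)·(0.0052) / (0.040) = 0.0021
Qc = 0.0021 > Kc = 6.8×10⁻⁴: net reverse reaction.

H⁺, F⁻ (products)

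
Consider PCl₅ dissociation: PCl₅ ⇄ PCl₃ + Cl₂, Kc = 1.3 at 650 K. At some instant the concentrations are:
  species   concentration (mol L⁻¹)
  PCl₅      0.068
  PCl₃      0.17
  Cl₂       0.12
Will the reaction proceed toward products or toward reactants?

Qc = [PCl₃]·[Cl₂] / [PCl₅] = (0.17)·(0.12) / (0.068) = 0.30
Qc = 0.30 < Kc = 1.3, so the forward reaction proceeds.

in the forward direction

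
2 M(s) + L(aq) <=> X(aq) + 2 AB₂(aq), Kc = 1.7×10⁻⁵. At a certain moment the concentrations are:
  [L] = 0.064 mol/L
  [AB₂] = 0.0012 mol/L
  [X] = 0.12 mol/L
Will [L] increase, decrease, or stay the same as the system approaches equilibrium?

decrease

(M is a pure solid — omitted from Qc.)
Qc = [X]·[AB₂]² / [L] = (0.12)·(0.0012)² / (0.064) = 2.7×10⁻⁶
Qc = 2.7×10⁻⁶ < Kc = 1.7×10⁻⁵: net forward reaction.
L is a reactant, so it decreases.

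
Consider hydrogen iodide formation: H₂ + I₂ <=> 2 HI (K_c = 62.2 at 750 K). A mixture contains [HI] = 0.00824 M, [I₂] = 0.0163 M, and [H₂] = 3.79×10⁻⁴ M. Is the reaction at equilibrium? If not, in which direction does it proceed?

to the right

Q_c = [HI]² / ([H₂]·[I₂]) = (0.00824)² / ((3.79×10⁻⁴)·(0.0163)) = 11.0
Q_c = 11.0 < K_c = 62.2, so the forward reaction proceeds.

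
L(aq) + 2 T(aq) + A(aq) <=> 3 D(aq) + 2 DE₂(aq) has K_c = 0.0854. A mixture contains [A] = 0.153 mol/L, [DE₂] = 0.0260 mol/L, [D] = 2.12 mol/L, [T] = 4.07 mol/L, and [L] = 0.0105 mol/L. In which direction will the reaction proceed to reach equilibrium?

Q_c = [D]³·[DE₂]² / ([L]·[T]²·[A]) = (2.12)³·(0.0260)² / ((0.0105)·(4.07)²·(0.153)) = 0.242
Q_c = 0.242 > K_c = 0.0854, so the reverse reaction proceeds.

reverse (toward reactants)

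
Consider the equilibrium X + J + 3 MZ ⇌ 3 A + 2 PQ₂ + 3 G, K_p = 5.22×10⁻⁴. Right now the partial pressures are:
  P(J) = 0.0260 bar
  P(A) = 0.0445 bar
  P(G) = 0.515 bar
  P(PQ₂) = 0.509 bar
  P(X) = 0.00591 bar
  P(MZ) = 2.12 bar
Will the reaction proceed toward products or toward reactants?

Q_p = P(A)³·P(PQ₂)²·P(G)³ / (P(X)·P(J)·P(MZ)³) = (0.0445)³·(0.509)²·(0.515)³ / ((0.00591)·(0.0260)·(2.12)³) = 0.00213
Q_p = 0.00213 > K_p = 5.22×10⁻⁴, so the reverse reaction proceeds.

in the reverse direction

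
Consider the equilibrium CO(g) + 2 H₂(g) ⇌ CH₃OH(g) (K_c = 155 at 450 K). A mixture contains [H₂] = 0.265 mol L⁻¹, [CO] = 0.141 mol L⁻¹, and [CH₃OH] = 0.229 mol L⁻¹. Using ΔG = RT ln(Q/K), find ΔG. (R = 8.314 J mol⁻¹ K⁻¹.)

Q_c = [CH₃OH] / ([CO]·[H₂]²) = (0.229) / ((0.141)·(0.265)²) = 23.1
ΔG = RT ln(Q_c/K_c) = (8.314 J mol⁻¹ K⁻¹)(450 K) × ln(23.1/155)
   = (3.741 kJ/mol)(-1.904) = -7.12 kJ/mol
ΔG < 0, so the forward reaction is spontaneous (proceeds forward).

ΔG = -7.12 kJ/mol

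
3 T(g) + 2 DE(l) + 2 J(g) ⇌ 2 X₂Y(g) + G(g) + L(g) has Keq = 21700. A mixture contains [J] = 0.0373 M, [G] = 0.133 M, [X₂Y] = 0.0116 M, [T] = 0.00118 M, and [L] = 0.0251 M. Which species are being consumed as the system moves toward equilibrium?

X₂Y, G, L (products)

(DE is a pure liquid — omitted from Q.)
Q = [X₂Y]²·[G]·[L] / ([T]³·[J]²) = (0.0116)²·(0.133)·(0.0251) / ((0.00118)³·(0.0373)²) = 1.97×10⁵
Q = 1.97×10⁵ > Keq = 21700: net reverse reaction.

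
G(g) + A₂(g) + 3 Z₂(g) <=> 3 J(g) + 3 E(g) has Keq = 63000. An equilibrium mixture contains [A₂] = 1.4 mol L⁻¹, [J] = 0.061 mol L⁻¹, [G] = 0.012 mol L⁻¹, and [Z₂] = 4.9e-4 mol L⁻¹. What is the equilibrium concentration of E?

[E] = 0.082 mol L⁻¹

At equilibrium, Keq = [J]³·[E]³ / ([G]·[A₂]·[Z₂]³) = 63000.
(0.061)³·([E])³ / ((0.012)·(1.4)·(4.9e-4)³) = 63000
[E]³ = 5.49e-4 ⇒ [E] = 0.082 mol L⁻¹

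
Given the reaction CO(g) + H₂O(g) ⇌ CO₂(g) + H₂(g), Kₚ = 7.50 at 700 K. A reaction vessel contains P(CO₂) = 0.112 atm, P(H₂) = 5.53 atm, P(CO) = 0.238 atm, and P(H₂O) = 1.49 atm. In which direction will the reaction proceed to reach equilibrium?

Qₚ = P(CO₂)·P(H₂) / (P(CO)·P(H₂O)) = (0.112)·(5.53) / ((0.238)·(1.49)) = 1.75
Qₚ = 1.75 < Kₚ = 7.50, so the forward reaction proceeds.

to the right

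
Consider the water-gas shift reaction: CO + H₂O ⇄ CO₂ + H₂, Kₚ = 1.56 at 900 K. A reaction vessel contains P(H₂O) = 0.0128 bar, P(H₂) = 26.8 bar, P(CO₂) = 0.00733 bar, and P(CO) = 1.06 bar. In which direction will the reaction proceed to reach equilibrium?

to the left

Qₚ = P(CO₂)·P(H₂) / (P(CO)·P(H₂O)) = (0.00733)·(26.8) / ((1.06)·(0.0128)) = 14.5
Qₚ = 14.5 > Kₚ = 1.56, so the reverse reaction proceeds.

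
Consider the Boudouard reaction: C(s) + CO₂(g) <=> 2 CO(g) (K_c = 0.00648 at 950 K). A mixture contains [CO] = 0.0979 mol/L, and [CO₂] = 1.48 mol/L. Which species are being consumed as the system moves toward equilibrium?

(C is a pure solid — omitted from Q_c.)
Q_c = [CO]² / [CO₂] = (0.0979)² / (1.48) = 0.00648
Q_c = 0.00648 = K_c; the system is at equilibrium.

none (at equilibrium)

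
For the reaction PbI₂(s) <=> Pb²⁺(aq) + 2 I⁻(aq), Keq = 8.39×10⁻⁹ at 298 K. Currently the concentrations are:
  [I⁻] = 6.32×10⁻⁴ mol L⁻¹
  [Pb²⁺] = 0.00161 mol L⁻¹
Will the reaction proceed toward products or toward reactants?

(PbI₂ is a pure solid — omitted from Q.)
Q = [Pb²⁺]·[I⁻]² = (0.00161)·(6.32×10⁻⁴)² = 6.43×10⁻¹⁰
Q = 6.43×10⁻¹⁰ < Keq = 8.39×10⁻⁹, so the forward reaction proceeds.

toward products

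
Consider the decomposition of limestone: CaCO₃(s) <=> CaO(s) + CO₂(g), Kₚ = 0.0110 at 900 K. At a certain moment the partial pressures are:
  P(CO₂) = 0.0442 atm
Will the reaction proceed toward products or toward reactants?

to the left

(CaCO₃, CaO are pure solids — omitted from Qₚ.)
Qₚ = P(CO₂) = 0.0442
Qₚ = 0.0442 > Kₚ = 0.0110, so the reverse reaction proceeds.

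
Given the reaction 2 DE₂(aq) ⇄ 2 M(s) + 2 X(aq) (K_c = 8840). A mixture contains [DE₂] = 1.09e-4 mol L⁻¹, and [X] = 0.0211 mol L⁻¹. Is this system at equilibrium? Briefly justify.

no; Q > K, reaction proceeds in reverse

(M is a pure solid — omitted from Q_c.)
Q_c = [X]² / [DE₂]² = (0.0211)² / (1.09e-4)² = 37500
Q_c = 37500 > K_c = 8840: net reverse reaction.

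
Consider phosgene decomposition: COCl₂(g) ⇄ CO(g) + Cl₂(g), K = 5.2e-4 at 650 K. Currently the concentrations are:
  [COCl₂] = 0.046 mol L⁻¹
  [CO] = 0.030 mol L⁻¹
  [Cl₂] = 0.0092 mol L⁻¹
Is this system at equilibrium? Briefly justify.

no; Q > K, reaction proceeds in reverse

Q = [CO]·[Cl₂] / [COCl₂] = (0.030)·(0.0092) / (0.046) = 0.0060
Q = 0.0060 > K = 5.2e-4: net reverse reaction.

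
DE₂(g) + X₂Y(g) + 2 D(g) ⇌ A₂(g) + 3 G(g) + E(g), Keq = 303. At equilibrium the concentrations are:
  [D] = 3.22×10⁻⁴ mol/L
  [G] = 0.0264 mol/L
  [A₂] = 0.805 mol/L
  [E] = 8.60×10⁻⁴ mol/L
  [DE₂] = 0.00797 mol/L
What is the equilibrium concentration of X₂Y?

[X₂Y] = 0.0509 mol/L

At equilibrium, Keq = [A₂]·[G]³·[E] / ([DE₂]·[X₂Y]·[D]²) = 303.
(0.805)·(0.0264)³·(8.60×10⁻⁴) / ((0.00797)·([X₂Y])·(3.22×10⁻⁴)²) = 303
[X₂Y] = 0.0509 mol/L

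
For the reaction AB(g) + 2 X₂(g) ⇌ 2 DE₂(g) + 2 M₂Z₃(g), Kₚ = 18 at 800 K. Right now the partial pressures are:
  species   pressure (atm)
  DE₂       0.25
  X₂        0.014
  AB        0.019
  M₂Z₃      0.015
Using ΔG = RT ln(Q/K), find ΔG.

Qₚ = P(DE₂)²·P(M₂Z₃)² / (P(AB)·P(X₂)²) = (0.25)²·(0.015)² / ((0.019)·(0.014)²) = 3.78
ΔG = RT ln(Qₚ/Kₚ) = (8.314 J mol⁻¹ K⁻¹)(800 K) × ln(3.78/18)
   = (6.651 kJ/mol)(-1.561) = -10.4 kJ/mol
ΔG < 0, so the forward reaction is spontaneous (proceeds forward).

ΔG = -10.4 kJ/mol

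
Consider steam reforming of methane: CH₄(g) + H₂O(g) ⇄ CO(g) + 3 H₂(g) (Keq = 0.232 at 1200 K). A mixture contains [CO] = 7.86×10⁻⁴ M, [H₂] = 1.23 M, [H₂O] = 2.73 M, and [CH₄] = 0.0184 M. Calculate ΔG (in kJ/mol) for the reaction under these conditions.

ΔG = -20.7 kJ/mol

Q = [CO]·[H₂]³ / ([CH₄]·[H₂O]) = (7.86×10⁻⁴)·(1.23)³ / ((0.0184)·(2.73)) = 0.0291
ΔG = RT ln(Q/Keq) = (8.314 J mol⁻¹ K⁻¹)(1200 K) × ln(0.0291/0.232)
   = (9.977 kJ/mol)(-2.076) = -20.7 kJ/mol
ΔG < 0, so the forward reaction is spontaneous (proceeds forward).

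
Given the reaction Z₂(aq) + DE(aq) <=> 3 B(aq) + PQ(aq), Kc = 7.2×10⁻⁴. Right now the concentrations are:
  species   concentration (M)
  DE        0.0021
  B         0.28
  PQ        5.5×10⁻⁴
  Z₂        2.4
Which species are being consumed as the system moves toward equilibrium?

B, PQ (products)

Qc = [B]³·[PQ] / ([Z₂]·[DE]) = (0.28)³·(5.5×10⁻⁴) / ((2.4)·(0.0021)) = 0.0024
Qc = 0.0024 > Kc = 7.2×10⁻⁴: net reverse reaction.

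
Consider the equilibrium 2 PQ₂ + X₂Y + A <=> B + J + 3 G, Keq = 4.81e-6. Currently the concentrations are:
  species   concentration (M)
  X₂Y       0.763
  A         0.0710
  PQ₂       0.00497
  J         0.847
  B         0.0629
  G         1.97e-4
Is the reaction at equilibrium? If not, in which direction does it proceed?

Q = [B]·[J]·[G]³ / ([PQ₂]²·[X₂Y]·[A]) = (0.0629)·(0.847)·(1.97e-4)³ / ((0.00497)²·(0.763)·(0.0710)) = 3.04e-7
Q = 3.04e-7 < Keq = 4.81e-6, so the forward reaction proceeds.

in the forward direction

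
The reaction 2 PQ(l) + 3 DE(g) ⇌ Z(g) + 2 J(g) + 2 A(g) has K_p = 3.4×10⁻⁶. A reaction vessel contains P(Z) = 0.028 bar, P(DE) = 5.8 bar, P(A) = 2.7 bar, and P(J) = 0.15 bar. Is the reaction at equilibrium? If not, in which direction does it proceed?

to the left

(PQ is a pure liquid — omitted from Q_p.)
Q_p = P(Z)·P(J)²·P(A)² / P(DE)³ = (0.028)·(0.15)²·(2.7)² / (5.8)³ = 2.4×10⁻⁵
Q_p = 2.4×10⁻⁵ > K_p = 3.4×10⁻⁶, so the reverse reaction proceeds.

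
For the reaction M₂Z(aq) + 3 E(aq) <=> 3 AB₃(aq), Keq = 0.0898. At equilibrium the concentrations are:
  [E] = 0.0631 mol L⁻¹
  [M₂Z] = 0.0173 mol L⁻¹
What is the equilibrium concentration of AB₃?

At equilibrium, Keq = [AB₃]³ / ([M₂Z]·[E]³) = 0.0898.
([AB₃])³ / ((0.0173)·(0.0631)³) = 0.0898
[AB₃]³ = 3.90×10⁻⁷ ⇒ [AB₃] = 0.00731 mol L⁻¹

[AB₃] = 0.00731 mol L⁻¹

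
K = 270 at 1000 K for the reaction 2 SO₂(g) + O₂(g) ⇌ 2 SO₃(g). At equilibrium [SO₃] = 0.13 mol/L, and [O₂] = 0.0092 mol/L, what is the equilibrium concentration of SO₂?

[SO₂] = 0.082 mol/L

At equilibrium, K = [SO₃]² / ([SO₂]²·[O₂]) = 270.
(0.13)² / (([SO₂])²·(0.0092)) = 270
[SO₂]² = 0.00680 ⇒ [SO₂] = 0.082 mol/L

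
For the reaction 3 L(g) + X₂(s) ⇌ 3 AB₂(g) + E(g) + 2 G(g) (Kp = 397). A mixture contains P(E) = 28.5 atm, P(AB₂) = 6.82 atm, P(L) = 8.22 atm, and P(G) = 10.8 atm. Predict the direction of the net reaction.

(X₂ is a pure solid — omitted from Qp.)
Qp = P(AB₂)³·P(E)·P(G)² / P(L)³ = (6.82)³·(28.5)·(10.8)² / (8.22)³ = 1900
Qp = 1900 > Kp = 397, so the reverse reaction proceeds.

toward reactants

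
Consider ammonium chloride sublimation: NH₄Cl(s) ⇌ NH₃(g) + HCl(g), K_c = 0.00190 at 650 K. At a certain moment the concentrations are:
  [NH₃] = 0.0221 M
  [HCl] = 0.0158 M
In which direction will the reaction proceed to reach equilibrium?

toward products

(NH₄Cl is a pure solid — omitted from Q_c.)
Q_c = [NH₃]·[HCl] = (0.0221)·(0.0158) = 3.49e-4
Q_c = 3.49e-4 < K_c = 0.00190, so the forward reaction proceeds.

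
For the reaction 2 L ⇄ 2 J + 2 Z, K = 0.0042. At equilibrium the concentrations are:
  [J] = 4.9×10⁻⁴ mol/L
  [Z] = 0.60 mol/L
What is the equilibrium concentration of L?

[L] = 0.0045 mol/L

At equilibrium, K = [J]²·[Z]² / [L]² = 0.0042.
(4.9×10⁻⁴)²·(0.60)² / ([L])² = 0.0042
[L]² = 2.06×10⁻⁵ ⇒ [L] = 0.0045 mol/L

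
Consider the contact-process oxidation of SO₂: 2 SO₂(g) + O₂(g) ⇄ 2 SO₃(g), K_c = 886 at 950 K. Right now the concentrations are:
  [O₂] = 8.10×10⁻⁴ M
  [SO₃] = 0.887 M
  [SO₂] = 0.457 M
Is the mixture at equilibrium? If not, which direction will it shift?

no; Q > K, reaction proceeds in reverse

Q_c = [SO₃]² / ([SO₂]²·[O₂]) = (0.887)² / ((0.457)²·(8.10×10⁻⁴)) = 4650
Q_c = 4650 > K_c = 886: net reverse reaction.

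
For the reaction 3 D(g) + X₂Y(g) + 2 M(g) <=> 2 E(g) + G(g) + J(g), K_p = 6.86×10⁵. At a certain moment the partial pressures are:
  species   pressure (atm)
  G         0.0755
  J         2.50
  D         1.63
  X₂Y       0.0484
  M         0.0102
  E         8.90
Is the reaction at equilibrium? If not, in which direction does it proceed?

Q_p = P(E)²·P(G)·P(J) / (P(D)³·P(X₂Y)·P(M)²) = (8.90)²·(0.0755)·(2.50) / ((1.63)³·(0.0484)·(0.0102)²) = 6.86×10⁵
Q_p = 6.86×10⁵ = K_p, so the system is already at equilibrium.

neither direction; the system is at equilibrium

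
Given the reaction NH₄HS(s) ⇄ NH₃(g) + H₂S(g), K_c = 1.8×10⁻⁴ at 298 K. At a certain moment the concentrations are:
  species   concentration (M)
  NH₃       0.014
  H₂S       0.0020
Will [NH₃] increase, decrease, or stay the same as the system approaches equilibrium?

increase

(NH₄HS is a pure solid — omitted from Q_c.)
Q_c = [NH₃]·[H₂S] = (0.014)·(0.0020) = 2.8×10⁻⁵
Q_c = 2.8×10⁻⁵ < K_c = 1.8×10⁻⁴: net forward reaction.
NH₃ is a product, so it increases.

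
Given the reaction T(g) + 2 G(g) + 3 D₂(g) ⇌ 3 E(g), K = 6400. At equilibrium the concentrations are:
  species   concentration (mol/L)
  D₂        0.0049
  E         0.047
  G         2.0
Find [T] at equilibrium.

[T] = 0.034 mol/L

At equilibrium, K = [E]³ / ([T]·[G]²·[D₂]³) = 6400.
(0.047)³ / (([T])·(2.0)²·(0.0049)³) = 6400
[T] = 0.0345 = 0.034 mol/L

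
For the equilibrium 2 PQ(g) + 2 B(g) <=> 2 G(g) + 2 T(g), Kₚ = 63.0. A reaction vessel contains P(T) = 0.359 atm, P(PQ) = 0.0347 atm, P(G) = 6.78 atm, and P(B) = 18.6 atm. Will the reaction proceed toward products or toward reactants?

toward products

Qₚ = P(G)²·P(T)² / (P(PQ)²·P(B)²) = (6.78)²·(0.359)² / ((0.0347)²·(18.6)²) = 14.2
Qₚ = 14.2 < Kₚ = 63.0, so the forward reaction proceeds.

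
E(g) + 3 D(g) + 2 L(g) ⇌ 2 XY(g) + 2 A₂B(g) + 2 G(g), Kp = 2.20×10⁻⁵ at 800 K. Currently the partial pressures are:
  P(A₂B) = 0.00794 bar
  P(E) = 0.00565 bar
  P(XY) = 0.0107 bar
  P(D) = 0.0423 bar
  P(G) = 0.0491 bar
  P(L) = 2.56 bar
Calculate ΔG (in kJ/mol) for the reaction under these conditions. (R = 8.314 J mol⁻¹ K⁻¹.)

ΔG = -8.41 kJ/mol

Qp = P(XY)²·P(A₂B)²·P(G)² / (P(E)·P(D)³·P(L)²) = (0.0107)²·(0.00794)²·(0.0491)² / ((0.00565)·(0.0423)³·(2.56)²) = 6.21×10⁻⁶
ΔG = RT ln(Qp/Kp) = (8.314 J mol⁻¹ K⁻¹)(800 K) × ln(6.21×10⁻⁶/2.20×10⁻⁵)
   = (6.651 kJ/mol)(-1.265) = -8.41 kJ/mol
ΔG < 0, so the forward reaction is spontaneous (proceeds forward).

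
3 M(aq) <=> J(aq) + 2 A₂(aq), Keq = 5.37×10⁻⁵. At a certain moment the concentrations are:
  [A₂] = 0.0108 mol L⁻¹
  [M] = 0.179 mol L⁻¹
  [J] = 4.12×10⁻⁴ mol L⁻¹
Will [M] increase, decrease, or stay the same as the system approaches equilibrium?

Q = [J]·[A₂]² / [M]³ = (4.12×10⁻⁴)·(0.0108)² / (0.179)³ = 8.38×10⁻⁶
Q = 8.38×10⁻⁶ < Keq = 5.37×10⁻⁵: net forward reaction.
M is a reactant, so it decreases.

decrease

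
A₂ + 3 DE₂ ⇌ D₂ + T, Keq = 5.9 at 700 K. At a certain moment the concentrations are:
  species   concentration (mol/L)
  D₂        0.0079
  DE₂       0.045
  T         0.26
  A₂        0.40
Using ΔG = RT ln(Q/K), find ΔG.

Q = [D₂]·[T] / ([A₂]·[DE₂]³) = (0.0079)·(0.26) / ((0.40)·(0.045)³) = 56.4
ΔG = RT ln(Q/Keq) = (8.314 J mol⁻¹ K⁻¹)(700 K) × ln(56.4/5.9)
   = (5.820 kJ/mol)(2.258) = 13.1 kJ/mol
ΔG > 0, so the forward reaction is non-spontaneous (proceeds in reverse).

ΔG = 13.1 kJ/mol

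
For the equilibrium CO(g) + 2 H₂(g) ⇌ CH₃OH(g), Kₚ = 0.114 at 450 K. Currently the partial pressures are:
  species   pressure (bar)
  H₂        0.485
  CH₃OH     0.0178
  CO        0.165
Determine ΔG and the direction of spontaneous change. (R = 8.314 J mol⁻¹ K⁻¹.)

Qₚ = P(CH₃OH) / (P(CO)·P(H₂)²) = (0.0178) / ((0.165)·(0.485)²) = 0.459
ΔG = RT ln(Qₚ/Kₚ) = (8.314 J mol⁻¹ K⁻¹)(450 K) × ln(0.459/0.114)
   = (3.741 kJ/mol)(1.393) = 5.21 kJ/mol
ΔG > 0, so the forward reaction is non-spontaneous (proceeds in reverse).

ΔG = 5.21 kJ/mol; the forward reaction is non-spontaneous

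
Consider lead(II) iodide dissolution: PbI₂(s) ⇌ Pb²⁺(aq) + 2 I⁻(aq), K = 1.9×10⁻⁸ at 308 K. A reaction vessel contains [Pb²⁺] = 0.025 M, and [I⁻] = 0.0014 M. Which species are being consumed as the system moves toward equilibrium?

(PbI₂ is a pure solid — omitted from Q.)
Q = [Pb²⁺]·[I⁻]² = (0.025)·(0.0014)² = 4.9×10⁻⁸
Q = 4.9×10⁻⁸ > K = 1.9×10⁻⁸: net reverse reaction.

Pb²⁺, I⁻ (products)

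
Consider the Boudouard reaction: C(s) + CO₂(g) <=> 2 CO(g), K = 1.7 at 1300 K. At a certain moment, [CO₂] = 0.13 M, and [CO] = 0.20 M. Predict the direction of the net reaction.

(C is a pure solid — omitted from Q.)
Q = [CO]² / [CO₂] = (0.20)² / (0.13) = 0.31
Q = 0.31 < K = 1.7, so the forward reaction proceeds.

to the right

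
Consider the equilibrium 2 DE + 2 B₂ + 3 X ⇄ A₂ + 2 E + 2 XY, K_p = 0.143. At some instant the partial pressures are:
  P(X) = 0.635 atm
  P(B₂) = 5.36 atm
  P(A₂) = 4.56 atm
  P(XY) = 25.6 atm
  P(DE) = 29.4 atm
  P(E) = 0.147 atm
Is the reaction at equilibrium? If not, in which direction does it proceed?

forward (toward products)

Q_p = P(A₂)·P(E)²·P(XY)² / (P(DE)²·P(B₂)²·P(X)³) = (4.56)·(0.147)²·(25.6)² / ((29.4)²·(5.36)²·(0.635)³) = 0.0102
Q_p = 0.0102 < K_p = 0.143, so the forward reaction proceeds.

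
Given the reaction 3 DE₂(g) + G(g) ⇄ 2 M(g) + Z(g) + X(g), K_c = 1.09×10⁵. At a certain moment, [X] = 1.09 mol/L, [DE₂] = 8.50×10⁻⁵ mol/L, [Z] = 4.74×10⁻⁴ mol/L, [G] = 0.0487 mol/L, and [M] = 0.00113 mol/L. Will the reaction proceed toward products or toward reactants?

Q_c = [M]²·[Z]·[X] / ([DE₂]³·[G]) = (0.00113)²·(4.74×10⁻⁴)·(1.09) / ((8.50×10⁻⁵)³·(0.0487)) = 22100
Q_c = 22100 < K_c = 1.09×10⁵, so the forward reaction proceeds.

forward (toward products)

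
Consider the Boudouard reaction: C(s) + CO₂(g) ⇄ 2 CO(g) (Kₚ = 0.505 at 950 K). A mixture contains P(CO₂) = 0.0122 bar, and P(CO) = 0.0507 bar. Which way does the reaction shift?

to the right

(C is a pure solid — omitted from Qₚ.)
Qₚ = P(CO)² / P(CO₂) = (0.0507)² / (0.0122) = 0.211
Qₚ = 0.211 < Kₚ = 0.505, so the forward reaction proceeds.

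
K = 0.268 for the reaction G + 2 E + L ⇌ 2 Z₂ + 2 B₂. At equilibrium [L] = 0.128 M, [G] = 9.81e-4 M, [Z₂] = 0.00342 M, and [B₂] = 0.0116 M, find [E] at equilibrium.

[E] = 0.00684 M

At equilibrium, K = [Z₂]²·[B₂]² / ([G]·[E]²·[L]) = 0.268.
(0.00342)²·(0.0116)² / ((9.81e-4)·([E])²·(0.128)) = 0.268
[E]² = 4.68e-5 ⇒ [E] = 0.00684 M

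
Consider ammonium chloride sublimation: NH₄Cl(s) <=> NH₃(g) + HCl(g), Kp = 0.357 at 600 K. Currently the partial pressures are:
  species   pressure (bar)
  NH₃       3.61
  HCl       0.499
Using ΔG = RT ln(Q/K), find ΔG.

ΔG = 8.07 kJ/mol

(NH₄Cl is a pure solid — omitted from Qp.)
Qp = P(NH₃)·P(HCl) = (3.61)·(0.499) = 1.80
ΔG = RT ln(Qp/Kp) = (8.314 J mol⁻¹ K⁻¹)(600 K) × ln(1.80/0.357)
   = (4.988 kJ/mol)(1.618) = 8.07 kJ/mol
ΔG > 0, so the forward reaction is non-spontaneous (proceeds in reverse).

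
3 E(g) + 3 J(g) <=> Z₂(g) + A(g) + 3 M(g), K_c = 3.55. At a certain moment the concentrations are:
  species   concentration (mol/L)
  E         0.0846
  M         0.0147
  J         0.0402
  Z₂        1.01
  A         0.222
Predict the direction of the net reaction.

Q_c = [Z₂]·[A]·[M]³ / ([E]³·[J]³) = (1.01)·(0.222)·(0.0147)³ / ((0.0846)³·(0.0402)³) = 18.1
Q_c = 18.1 > K_c = 3.55, so the reverse reaction proceeds.

to the left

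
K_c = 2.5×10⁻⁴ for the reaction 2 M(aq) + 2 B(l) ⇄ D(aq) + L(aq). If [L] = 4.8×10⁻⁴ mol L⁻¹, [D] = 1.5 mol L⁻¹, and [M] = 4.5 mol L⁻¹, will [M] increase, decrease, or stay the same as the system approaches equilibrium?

decrease

(B is a pure liquid — omitted from Q_c.)
Q_c = [D]·[L] / [M]² = (1.5)·(4.8×10⁻⁴) / (4.5)² = 3.6×10⁻⁵
Q_c = 3.6×10⁻⁵ < K_c = 2.5×10⁻⁴: net forward reaction.
M is a reactant, so it decreases.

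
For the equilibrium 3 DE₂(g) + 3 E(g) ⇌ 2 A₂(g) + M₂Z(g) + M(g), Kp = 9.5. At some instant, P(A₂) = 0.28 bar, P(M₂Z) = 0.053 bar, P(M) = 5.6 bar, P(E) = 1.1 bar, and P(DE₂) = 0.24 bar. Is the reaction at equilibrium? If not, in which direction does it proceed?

forward (toward products)

Qp = P(A₂)²·P(M₂Z)·P(M) / (P(DE₂)³·P(E)³) = (0.28)²·(0.053)·(5.6) / ((0.24)³·(1.1)³) = 1.3
Qp = 1.3 < Kp = 9.5, so the forward reaction proceeds.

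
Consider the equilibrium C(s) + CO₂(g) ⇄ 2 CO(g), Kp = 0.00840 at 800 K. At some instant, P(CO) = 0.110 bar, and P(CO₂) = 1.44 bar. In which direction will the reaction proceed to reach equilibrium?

at equilibrium

(C is a pure solid — omitted from Qp.)
Qp = P(CO)² / P(CO₂) = (0.110)² / (1.44) = 0.00840
Qp = 0.00840 = Kp, so the system is already at equilibrium.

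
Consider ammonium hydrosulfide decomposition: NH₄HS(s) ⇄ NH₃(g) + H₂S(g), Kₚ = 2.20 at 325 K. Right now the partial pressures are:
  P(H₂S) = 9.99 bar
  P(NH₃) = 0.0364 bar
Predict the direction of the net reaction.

(NH₄HS is a pure solid — omitted from Qₚ.)
Qₚ = P(NH₃)·P(H₂S) = (0.0364)·(9.99) = 0.364
Qₚ = 0.364 < Kₚ = 2.20, so the forward reaction proceeds.

forward (toward products)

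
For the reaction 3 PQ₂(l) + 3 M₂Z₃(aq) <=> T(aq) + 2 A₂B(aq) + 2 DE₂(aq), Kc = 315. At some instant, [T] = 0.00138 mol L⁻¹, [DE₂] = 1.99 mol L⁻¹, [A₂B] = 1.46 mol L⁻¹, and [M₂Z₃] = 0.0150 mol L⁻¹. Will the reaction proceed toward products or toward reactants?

(PQ₂ is a pure liquid — omitted from Qc.)
Qc = [T]·[A₂B]²·[DE₂]² / [M₂Z₃]³ = (0.00138)·(1.46)²·(1.99)² / (0.0150)³ = 3450
Qc = 3450 > Kc = 315, so the reverse reaction proceeds.

in the reverse direction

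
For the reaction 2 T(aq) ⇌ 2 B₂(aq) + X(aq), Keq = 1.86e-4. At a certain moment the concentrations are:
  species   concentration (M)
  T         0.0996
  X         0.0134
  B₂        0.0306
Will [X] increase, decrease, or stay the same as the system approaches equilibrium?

Q = [B₂]²·[X] / [T]² = (0.0306)²·(0.0134) / (0.0996)² = 0.00126
Q = 0.00126 > Keq = 1.86e-4: net reverse reaction.
X is a product, so it decreases.

decrease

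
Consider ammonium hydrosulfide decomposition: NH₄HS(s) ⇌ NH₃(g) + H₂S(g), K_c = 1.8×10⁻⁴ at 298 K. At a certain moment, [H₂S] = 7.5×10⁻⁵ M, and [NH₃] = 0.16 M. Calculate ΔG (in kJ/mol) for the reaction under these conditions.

ΔG = -6.71 kJ/mol

(NH₄HS is a pure solid — omitted from Q_c.)
Q_c = [NH₃]·[H₂S] = (0.16)·(7.5×10⁻⁵) = 1.20×10⁻⁵
ΔG = RT ln(Q_c/K_c) = (8.314 J mol⁻¹ K⁻¹)(298 K) × ln(1.20×10⁻⁵/1.8×10⁻⁴)
   = (2.478 kJ/mol)(-2.708) = -6.71 kJ/mol
ΔG < 0, so the forward reaction is spontaneous (proceeds forward).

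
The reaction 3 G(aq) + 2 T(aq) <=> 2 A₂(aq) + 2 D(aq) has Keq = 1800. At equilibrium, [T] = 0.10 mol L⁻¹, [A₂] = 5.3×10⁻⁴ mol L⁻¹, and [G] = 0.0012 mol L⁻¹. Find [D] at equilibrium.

[D] = 0.33 mol L⁻¹

At equilibrium, Keq = [A₂]²·[D]² / ([G]³·[T]²) = 1800.
(5.3×10⁻⁴)²·([D])² / ((0.0012)³·(0.10)²) = 1800
[D]² = 0.111 ⇒ [D] = 0.33 mol L⁻¹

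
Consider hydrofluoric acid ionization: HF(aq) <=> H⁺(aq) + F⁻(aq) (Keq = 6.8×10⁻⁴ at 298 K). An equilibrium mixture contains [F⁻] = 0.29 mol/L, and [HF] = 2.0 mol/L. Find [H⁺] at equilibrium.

[H⁺] = 0.0047 mol/L

At equilibrium, Keq = [H⁺]·[F⁻] / [HF] = 6.8×10⁻⁴.
([H⁺])·(0.29) / (2.0) = 6.8×10⁻⁴
[H⁺] = 0.00469 = 0.0047 mol/L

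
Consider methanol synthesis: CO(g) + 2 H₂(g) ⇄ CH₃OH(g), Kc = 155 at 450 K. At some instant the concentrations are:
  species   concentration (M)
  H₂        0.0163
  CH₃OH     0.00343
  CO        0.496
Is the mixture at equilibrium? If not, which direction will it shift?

Qc = [CH₃OH] / ([CO]·[H₂]²) = (0.00343) / ((0.496)·(0.0163)²) = 26.0
Qc = 26.0 < Kc = 155: net forward reaction.

no; Q < K, reaction proceeds forward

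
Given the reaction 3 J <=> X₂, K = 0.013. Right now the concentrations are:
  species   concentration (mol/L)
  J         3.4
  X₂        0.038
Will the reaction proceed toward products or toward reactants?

Q = [X₂] / [J]³ = (0.038) / (3.4)³ = 9.7×10⁻⁴
Q = 9.7×10⁻⁴ < K = 0.013, so the forward reaction proceeds.

forward (toward products)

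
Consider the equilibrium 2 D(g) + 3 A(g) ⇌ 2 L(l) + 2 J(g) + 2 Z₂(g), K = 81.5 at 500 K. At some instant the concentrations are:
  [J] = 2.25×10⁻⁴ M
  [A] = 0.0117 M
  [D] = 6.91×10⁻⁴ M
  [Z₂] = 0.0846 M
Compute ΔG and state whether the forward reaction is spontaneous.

ΔG = 7.32 kJ/mol; the forward reaction is non-spontaneous

(L is a pure liquid — omitted from Q.)
Q = [J]²·[Z₂]² / ([D]²·[A]³) = (2.25×10⁻⁴)²·(0.0846)² / ((6.91×10⁻⁴)²·(0.0117)³) = 474
ΔG = RT ln(Q/K) = (8.314 J mol⁻¹ K⁻¹)(500 K) × ln(474/81.5)
   = (4.157 kJ/mol)(1.761) = 7.32 kJ/mol
ΔG > 0, so the forward reaction is non-spontaneous (proceeds in reverse).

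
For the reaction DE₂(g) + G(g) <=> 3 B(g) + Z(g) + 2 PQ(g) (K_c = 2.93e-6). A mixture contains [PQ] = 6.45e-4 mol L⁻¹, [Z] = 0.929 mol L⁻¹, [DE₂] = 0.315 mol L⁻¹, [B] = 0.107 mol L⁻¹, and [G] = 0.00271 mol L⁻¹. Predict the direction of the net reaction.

to the right

Q_c = [B]³·[Z]·[PQ]² / ([DE₂]·[G]) = (0.107)³·(0.929)·(6.45e-4)² / ((0.315)·(0.00271)) = 5.55e-7
Q_c = 5.55e-7 < K_c = 2.93e-6, so the forward reaction proceeds.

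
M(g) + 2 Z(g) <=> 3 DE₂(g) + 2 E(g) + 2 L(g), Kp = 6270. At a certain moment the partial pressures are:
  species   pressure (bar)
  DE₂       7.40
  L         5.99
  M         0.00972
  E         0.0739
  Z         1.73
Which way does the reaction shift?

Qp = P(DE₂)³·P(E)²·P(L)² / (P(M)·P(Z)²) = (7.40)³·(0.0739)²·(5.99)² / ((0.00972)·(1.73)²) = 2730
Qp = 2730 < Kp = 6270, so the forward reaction proceeds.

forward (toward products)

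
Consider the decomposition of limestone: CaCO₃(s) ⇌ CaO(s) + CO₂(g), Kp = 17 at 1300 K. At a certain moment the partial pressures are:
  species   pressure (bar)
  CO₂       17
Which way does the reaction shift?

at equilibrium

(CaCO₃, CaO are pure solids — omitted from Qp.)
Qp = P(CO₂) = 17
Qp = 17 = Kp, so the system is already at equilibrium.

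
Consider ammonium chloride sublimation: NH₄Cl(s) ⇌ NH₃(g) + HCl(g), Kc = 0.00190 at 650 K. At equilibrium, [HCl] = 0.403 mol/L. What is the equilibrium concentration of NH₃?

[NH₃] = 0.00471 mol/L

(NH₄Cl is a pure solid — omitted from Kc.)
At equilibrium, Kc = [NH₃]·[HCl] = 0.00190.
([NH₃])·(0.403) = 0.00190
[NH₃] = 0.00471 mol/L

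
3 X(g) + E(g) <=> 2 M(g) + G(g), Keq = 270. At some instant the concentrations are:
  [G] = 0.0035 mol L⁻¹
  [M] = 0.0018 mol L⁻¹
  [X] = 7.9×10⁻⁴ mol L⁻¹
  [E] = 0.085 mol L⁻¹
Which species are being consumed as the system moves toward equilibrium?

Q = [M]²·[G] / ([X]³·[E]) = (0.0018)²·(0.0035) / ((7.9×10⁻⁴)³·(0.085)) = 270
Q = 270 = Keq; the system is at equilibrium.

none (at equilibrium)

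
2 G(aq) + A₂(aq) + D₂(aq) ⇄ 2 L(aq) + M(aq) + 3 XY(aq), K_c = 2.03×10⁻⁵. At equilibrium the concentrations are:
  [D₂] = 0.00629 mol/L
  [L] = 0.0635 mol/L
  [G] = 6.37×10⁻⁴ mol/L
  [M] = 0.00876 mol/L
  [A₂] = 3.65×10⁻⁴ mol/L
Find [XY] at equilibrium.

At equilibrium, K_c = [L]²·[M]·[XY]³ / ([G]²·[A₂]·[D₂]) = 2.03×10⁻⁵.
(0.0635)²·(0.00876)·([XY])³ / ((6.37×10⁻⁴)²·(3.65×10⁻⁴)·(0.00629)) = 2.03×10⁻⁵
[XY]³ = 5.35×10⁻¹³ ⇒ [XY] = 8.12×10⁻⁵ mol/L

[XY] = 8.12×10⁻⁵ mol/L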